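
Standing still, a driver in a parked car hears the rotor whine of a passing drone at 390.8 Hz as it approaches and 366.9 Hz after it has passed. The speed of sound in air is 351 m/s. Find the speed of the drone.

11.1 m/s

f₁/f₂ = (v + v_s)/(v − v_s), so v_s = v · (f₁ − f₂)/(f₁ + f₂).
v_s = 351 × (390.8 − 366.9)/(390.8 + 366.9) = 351 × 23.9/757.7 ≈ 11.1 m/s.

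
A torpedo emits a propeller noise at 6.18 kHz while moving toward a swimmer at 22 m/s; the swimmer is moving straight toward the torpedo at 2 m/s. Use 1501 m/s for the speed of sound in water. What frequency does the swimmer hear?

6.28 kHz

Both move, so f' = f · (v + v_o)/(v − v_s).
f' = 6.18 × (1501 + 2)/(1501 − 22) = 6.18 × 1503/1479 ≈ 6.28 kHz.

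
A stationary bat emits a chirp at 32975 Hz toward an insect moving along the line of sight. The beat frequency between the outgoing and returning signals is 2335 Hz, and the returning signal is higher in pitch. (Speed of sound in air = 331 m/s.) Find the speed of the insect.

11.3 m/s

Double Doppler shift off a moving reflector: f₂ = f₀ · (v + u)/(v − u) (u > 0 toward emitter).
Returning signal is higher, so f₂ = f₀ + Δf = 32975 + 2335 = 35310 Hz.
Rearranging, u = v · (f₂ − f₀)/(f₂ + f₀) = 331 × 2335/68285 ≈ 11.3 m/s.
So the insect is moving at 11.3 m/s toward the emitter.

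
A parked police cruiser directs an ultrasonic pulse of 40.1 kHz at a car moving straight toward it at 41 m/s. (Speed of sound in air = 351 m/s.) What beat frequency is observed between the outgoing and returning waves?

At the car (a moving observer), f₁ = f₀ · (v + u)/v = 40.1 × 392/351 ≈ 44.78 kHz.
The reflection then acts as a moving source: f₂ = f₁ · v/(v − u) ≈ 50.71 kHz.
Beat frequency (with f₀ = 40100 Hz): |f₂ − f₀| = 2u·f₀/(v − u) = 2 × 41 × 40100/310 ≈ 10607 Hz.

10607 Hz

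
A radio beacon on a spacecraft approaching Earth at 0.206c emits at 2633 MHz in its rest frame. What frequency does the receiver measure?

3245.0 MHz

Relativistic Doppler for frequency: f' = f₀ · √((1 + β)/(1 − β)).
f' = 2633 × √(1.2060/0.7940) = 2633 × 1.23243 ≈ 3245.0 MHz.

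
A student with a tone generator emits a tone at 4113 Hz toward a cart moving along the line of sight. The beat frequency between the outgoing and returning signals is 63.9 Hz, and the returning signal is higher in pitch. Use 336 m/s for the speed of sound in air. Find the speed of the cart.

Double Doppler shift off a moving reflector: f₂ = f₀ · (v + u)/(v − u) (u > 0 toward emitter).
Returning signal is higher, so f₂ = f₀ + Δf = 4113 + 63.9 = 4176.9 Hz.
Rearranging, u = v · (f₂ − f₀)/(f₂ + f₀) = 336 × 63.9/8289.9 ≈ 2.59 m/s.
So the cart is moving at 2.59 m/s toward the emitter.

2.59 m/s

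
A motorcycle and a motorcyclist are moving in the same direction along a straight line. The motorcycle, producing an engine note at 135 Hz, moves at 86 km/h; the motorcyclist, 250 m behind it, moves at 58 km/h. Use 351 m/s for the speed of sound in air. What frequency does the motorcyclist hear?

132 Hz

86 km/h = 23.89 m/s; 58 km/h = 16.11 m/s.
The motorcyclist is behind, so the motorcycle is moving away from it while the motorcyclist is moving toward the motorcycle.
Both move, so f' = f · (v + v_o)/(v + v_s).
f' = 135 × (351 + 16.11)/(351 + 23.89) = 135 × 367.11/374.89 ≈ 132 Hz.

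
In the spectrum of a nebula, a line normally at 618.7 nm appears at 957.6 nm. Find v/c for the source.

0.411c

λ'/λ₀ = 1.5478 > 1 (redshift), so the source is receding.
λ'/λ₀ = √((1 + β)/(1 − β)) for a receding source ⇒ β = (r² − 1)/(r² + 1) with r = λ'/λ₀.
β = (2.3956 − 1)/(2.3956 + 1) ≈ 0.411.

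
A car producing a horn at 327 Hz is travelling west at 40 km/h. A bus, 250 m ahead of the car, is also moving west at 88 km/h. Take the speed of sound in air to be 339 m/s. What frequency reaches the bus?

40 km/h = 11.11 m/s; 88 km/h = 24.44 m/s.
The bus is ahead, so the car is moving toward it while the bus is moving away from the car.
Both move, so f' = f · (v − v_o)/(v − v_s).
f' = 327 × (339 − 24.44)/(339 − 11.11) = 327 × 314.56/327.89 ≈ 314 Hz.

314 Hz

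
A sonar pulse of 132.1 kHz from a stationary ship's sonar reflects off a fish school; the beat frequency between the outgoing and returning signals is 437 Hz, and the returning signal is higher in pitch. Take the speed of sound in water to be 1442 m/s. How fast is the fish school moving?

Double Doppler shift off a moving reflector: f₂ = f₀ · (v + u)/(v − u) (u > 0 toward emitter).
Returning signal is higher, so f₂ = f₀ + Δf = 132100 + 437 = 132537 Hz.
Rearranging, u = v · (f₂ − f₀)/(f₂ + f₀) = 1442 × 437/264637 ≈ 2.38 m/s.
So the fish school is moving at 2.38 m/s toward the emitter.

2.38 m/s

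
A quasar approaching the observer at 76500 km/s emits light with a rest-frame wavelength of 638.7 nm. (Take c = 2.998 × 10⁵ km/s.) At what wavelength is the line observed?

492.0 nm

β = v/c = 76500/299800 = 0.2552.
Relativistic Doppler for wavelength: λ' = λ₀ · √((1 − β)/(1 + β)).
λ' = 638.7 × √(0.7448/1.2552) = 638.7 × 0.77033 ≈ 492.0 nm.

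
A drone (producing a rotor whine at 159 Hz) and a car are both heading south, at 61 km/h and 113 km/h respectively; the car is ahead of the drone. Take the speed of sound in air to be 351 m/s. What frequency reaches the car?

152 Hz

61 km/h = 16.94 m/s; 113 km/h = 31.39 m/s.
The car is ahead, so the drone is moving toward it while the car is moving away from the drone.
Both move, so f' = f · (v − v_o)/(v − v_s).
f' = 159 × (351 − 31.39)/(351 − 16.94) = 159 × 319.61/334.06 ≈ 152 Hz.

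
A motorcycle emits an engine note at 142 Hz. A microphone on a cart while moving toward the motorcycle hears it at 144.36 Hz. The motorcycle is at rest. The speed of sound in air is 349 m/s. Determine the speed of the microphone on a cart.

5.8 m/s

f' = f · (v + v_o)/v ⇒ v_o = v · |f'/f − 1|.
v_o = 349 × |144.36/142 − 1| = 349 × 0.01662 ≈ 5.8 m/s.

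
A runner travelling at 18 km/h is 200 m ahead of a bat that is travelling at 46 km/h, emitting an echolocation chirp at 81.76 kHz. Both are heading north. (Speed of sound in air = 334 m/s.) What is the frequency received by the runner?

83.7 kHz

46 km/h = 12.78 m/s; 18 km/h = 5 m/s.
The runner is ahead, so the bat is moving toward it while the runner is moving away from the bat.
With source approaching and observer receding, f' = f · (v − v_o)/(v − v_s).
f' = 81.76 × (334 − 5)/(334 − 12.78) = 81.76 × 329/321.22 ≈ 83.7 kHz.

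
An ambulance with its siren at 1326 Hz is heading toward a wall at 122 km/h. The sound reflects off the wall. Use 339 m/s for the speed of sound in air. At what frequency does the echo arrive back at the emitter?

122 km/h = 33.89 m/s.
The wall receives the sound from a moving source: f₁ = f₀ · v/(v − v_e) = 1326 × 339/305.11 ≈ 1473 Hz.
On the return leg the ambulance is a moving observer: f₂ = f₁ · (v + v_e)/v = 1473 × 372.89/339 ≈ 1621 Hz.
Equivalently f₂ = f₀ · (v + v_e)/(v − v_e).

1621 Hz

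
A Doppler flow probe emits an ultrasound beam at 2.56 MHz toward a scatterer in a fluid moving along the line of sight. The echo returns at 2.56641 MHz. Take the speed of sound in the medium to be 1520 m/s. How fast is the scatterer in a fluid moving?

Double Doppler shift off a moving reflector: f₂ = f₀ · (v + u)/(v − u) (u > 0 toward emitter).
Rearranging, u = v · (f₂ − f₀)/(f₂ + f₀) = 1520 × 0.00641/5.12641 ≈ 1.90 m/s.
So the scatterer in a fluid is moving at 1.90 m/s toward the emitter.

1.90 m/s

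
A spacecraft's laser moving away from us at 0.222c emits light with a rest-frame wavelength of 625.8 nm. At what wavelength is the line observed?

784.3 nm

Relativistic Doppler for wavelength: λ' = λ₀ · √((1 + β)/(1 − β)).
λ' = 625.8 × √(1.2220/0.7780) = 625.8 × 1.25327 ≈ 784.3 nm.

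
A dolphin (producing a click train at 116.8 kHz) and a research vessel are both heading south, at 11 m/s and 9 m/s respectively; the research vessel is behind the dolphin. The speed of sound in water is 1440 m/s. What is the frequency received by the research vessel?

116.6 kHz

The research vessel is behind, so the dolphin is moving away from it while the research vessel is moving toward the dolphin.
Both move, so f' = f · (v + v_o)/(v + v_s).
f' = 116.8 × (1440 + 9)/(1440 + 11) = 116.8 × 1449/1451 ≈ 116.6 kHz.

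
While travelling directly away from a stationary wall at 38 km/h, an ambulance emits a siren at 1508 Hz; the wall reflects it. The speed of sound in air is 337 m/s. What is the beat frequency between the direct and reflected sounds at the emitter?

38 km/h = 10.56 m/s.
The wall receives the sound from a moving source: f₁ = f₀ · v/(v + v_e) = 1508 × 337/347.56 ≈ 1462.2 Hz.
On the return leg the ambulance is a moving observer: f₂ = f₁ · (v − v_e)/v = 1462.2 × 326.44/337 ≈ 1416.4 Hz.
Equivalently f₂ = f₀ · (v − v_e)/(v + v_e).
Beat against the emitted tone: |f₂ − f₀| = 2v_e·f₀/(v + v_e) = 2 × 10.56 × 1508/347.56 ≈ 92 Hz.

92 Hz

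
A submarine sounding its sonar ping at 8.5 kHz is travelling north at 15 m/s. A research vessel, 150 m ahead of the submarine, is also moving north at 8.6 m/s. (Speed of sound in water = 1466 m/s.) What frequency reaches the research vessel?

8.54 kHz

The research vessel is ahead, so the submarine is moving toward it while the research vessel is moving away from the submarine.
General Doppler shift: f' = f · (v − v_o)/(v − v_s).
f' = 8.5 × (1466 − 8.6)/(1466 − 15) = 8.5 × 1457.4/1451 ≈ 8.54 kHz.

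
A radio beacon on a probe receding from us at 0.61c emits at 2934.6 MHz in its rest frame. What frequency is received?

Relativistic Doppler for frequency: f' = f₀ · √((1 − β)/(1 + β)).
f' = 2934.6 × √(0.3900/1.6100) = 2934.6 × 0.49217 ≈ 1444.3 MHz.

1444.3 MHz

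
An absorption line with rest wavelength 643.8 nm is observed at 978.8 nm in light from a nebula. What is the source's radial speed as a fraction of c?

0.396c

λ'/λ₀ = 1.5203 > 1 (redshift), so the source is receding.
λ'/λ₀ = √((1 + β)/(1 − β)) for a receding source ⇒ β = (r² − 1)/(r² + 1) with r = λ'/λ₀.
β = (2.3115 − 1)/(2.3115 + 1) ≈ 0.396.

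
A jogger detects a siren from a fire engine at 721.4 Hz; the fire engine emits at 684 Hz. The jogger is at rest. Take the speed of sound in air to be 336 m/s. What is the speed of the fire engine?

f' > f, so the fire engine is approaching.
f' = f · v/(v − v_s) ⇒ v_s = v · |1 − f/f'|.
v_s = 336 × |1 − 684/721.4| = 336 × 0.05184 ≈ 17.4 m/s.

17.4 m/s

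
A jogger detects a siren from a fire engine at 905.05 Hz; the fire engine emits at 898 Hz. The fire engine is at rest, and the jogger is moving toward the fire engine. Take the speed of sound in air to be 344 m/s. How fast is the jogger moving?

f' = f · (v + v_o)/v ⇒ v_o = v · |f'/f − 1|.
v_o = 344 × |905.05/898 − 1| = 344 × 0.007851 ≈ 2.70 m/s.

2.70 m/s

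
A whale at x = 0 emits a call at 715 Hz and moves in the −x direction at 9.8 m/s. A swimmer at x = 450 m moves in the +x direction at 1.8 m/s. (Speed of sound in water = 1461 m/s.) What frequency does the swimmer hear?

The observer lies on the +x side, so the source is heading away from the observer and the observer is heading away from the source.
General Doppler shift: f' = f · (v − v_o)/(v + v_s).
f' = 715 × (1461 − 1.8)/(1461 + 9.8) = 715 × 1459.2/1470.8 ≈ 709 Hz.

709 Hz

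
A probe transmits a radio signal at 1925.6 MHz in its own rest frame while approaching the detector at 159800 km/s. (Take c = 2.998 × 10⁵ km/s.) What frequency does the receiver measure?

β = v/c = 159800/299800 = 0.5330.
Relativistic Doppler for frequency: f' = f₀ · √((1 + β)/(1 − β)).
f' = 1925.6 × √(1.5330/0.4670) = 1925.6 × 1.81187 ≈ 3488.9 MHz.

3488.9 MHz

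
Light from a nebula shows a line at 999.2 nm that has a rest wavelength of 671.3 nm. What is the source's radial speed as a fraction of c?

0.378

λ'/λ₀ = 1.4885 > 1 (redshift), so the source is receding.
λ'/λ₀ = √((1 + β)/(1 − β)) for a receding source ⇒ β = (r² − 1)/(r² + 1) with r = λ'/λ₀.
β = (2.2155 − 1)/(2.2155 + 1) ≈ 0.378.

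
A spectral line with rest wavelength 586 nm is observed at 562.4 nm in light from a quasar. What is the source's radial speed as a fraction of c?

0.041

λ'/λ₀ = 0.9597 < 1 (blueshift), so the source is approaching.
λ'/λ₀ = √((1 − β)/(1 + β)) for an approaching source ⇒ β = (1 − r²)/(1 + r²) with r = λ'/λ₀.
β = (1 − 0.9211)/(1 + 0.9211) ≈ 0.041.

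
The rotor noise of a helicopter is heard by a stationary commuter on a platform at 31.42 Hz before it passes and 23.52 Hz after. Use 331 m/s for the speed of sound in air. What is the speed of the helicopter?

f₁/f₂ = (v + v_s)/(v − v_s), so v_s = v · (f₁ − f₂)/(f₁ + f₂).
v_s = 331 × (31.42 − 23.52)/(31.42 + 23.52) = 331 × 7.90/54.94 ≈ 48 m/s.

48 m/s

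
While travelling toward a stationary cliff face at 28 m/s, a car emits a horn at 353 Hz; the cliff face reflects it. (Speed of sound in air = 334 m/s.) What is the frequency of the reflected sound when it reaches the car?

The cliff face receives the sound from a moving source: f₁ = f₀ · v/(v − v_e) = 353 × 334/306 ≈ 385 Hz.
On the return leg the car is a moving observer: f₂ = f₁ · (v + v_e)/v = 385 × 362/334 ≈ 418 Hz.
Equivalently f₂ = f₀ · (v + v_e)/(v − v_e).

418 Hz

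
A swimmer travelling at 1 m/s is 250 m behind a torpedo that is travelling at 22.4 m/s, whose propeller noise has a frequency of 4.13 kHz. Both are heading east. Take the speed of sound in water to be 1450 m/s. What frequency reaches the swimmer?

The swimmer is behind, so the torpedo is moving away from it while the swimmer is moving toward the torpedo.
With source receding and observer approaching, f' = f · (v + v_o)/(v + v_s).
f' = 4.13 × (1450 + 1)/(1450 + 22.4) = 4.13 × 1451/1472.4 ≈ 4.07 kHz.

4.07 kHz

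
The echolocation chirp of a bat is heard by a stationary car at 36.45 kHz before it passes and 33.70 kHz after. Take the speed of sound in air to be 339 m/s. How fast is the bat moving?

f₁/f₂ = (v + v_s)/(v − v_s), so v_s = v · (f₁ − f₂)/(f₁ + f₂).
v_s = 339 × (36.45 − 33.70)/(36.45 + 33.70) = 339 × 2.75/70.15 ≈ 13.3 m/s.

13.3 m/s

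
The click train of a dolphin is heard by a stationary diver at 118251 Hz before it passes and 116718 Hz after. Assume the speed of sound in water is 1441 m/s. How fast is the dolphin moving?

9.4 m/s

f₁/f₂ = (v + v_s)/(v − v_s), so v_s = v · (f₁ − f₂)/(f₁ + f₂).
v_s = 1441 × (118251 − 116718)/(118251 + 116718) = 1441 × 1533/234969 ≈ 9.4 m/s.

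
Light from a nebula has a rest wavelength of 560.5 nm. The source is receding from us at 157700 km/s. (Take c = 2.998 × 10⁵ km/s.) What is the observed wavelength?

1005.7 nm

β = v/c = 157700/299800 = 0.5260.
Relativistic Doppler for wavelength: λ' = λ₀ · √((1 + β)/(1 − β)).
λ' = 560.5 × √(1.5260/0.4740) = 560.5 × 1.79431 ≈ 1005.7 nm.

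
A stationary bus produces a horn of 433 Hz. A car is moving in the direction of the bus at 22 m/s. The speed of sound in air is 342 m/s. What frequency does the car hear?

461 Hz

Only the observer moves, toward the source, so f' = f · (v + v_o)/v.
f' = 433 × (342 + 22)/342 = 433 × 364/342 ≈ 461 Hz.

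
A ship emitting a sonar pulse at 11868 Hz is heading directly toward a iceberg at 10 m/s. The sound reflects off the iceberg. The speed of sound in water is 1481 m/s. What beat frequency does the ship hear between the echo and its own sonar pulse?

The iceberg receives the sound from a moving source: f₁ = f₀ · v/(v − v_e) = 11868 × 1481/1471 ≈ 11948.7 Hz.
On the return leg the ship is a moving observer: f₂ = f₁ · (v + v_e)/v = 11948.7 × 1491/1481 ≈ 12029.4 Hz.
Beat against the emitted tone: |f₂ − f₀| = 2v_e·f₀/(v − v_e) = 2 × 10 × 11868/1471 ≈ 161 Hz.

161 Hz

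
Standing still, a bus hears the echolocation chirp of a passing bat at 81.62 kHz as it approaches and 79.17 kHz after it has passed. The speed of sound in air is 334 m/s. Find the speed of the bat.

5.1 m/s

f₁/f₂ = (v + v_s)/(v − v_s), so v_s = v · (f₁ − f₂)/(f₁ + f₂).
v_s = 334 × (81.62 − 79.17)/(81.62 + 79.17) = 334 × 2.45/160.79 ≈ 5.1 m/s.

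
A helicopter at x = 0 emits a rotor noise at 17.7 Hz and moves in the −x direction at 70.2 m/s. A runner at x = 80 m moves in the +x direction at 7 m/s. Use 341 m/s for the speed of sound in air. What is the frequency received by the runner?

14.4 Hz

The observer lies on the +x side, so the source is heading away from the observer and the observer is heading away from the source.
General Doppler shift: f' = f · (v − v_o)/(v + v_s).
f' = 17.7 × (341 − 7)/(341 + 70.2) = 17.7 × 334/411.2 ≈ 14.4 Hz.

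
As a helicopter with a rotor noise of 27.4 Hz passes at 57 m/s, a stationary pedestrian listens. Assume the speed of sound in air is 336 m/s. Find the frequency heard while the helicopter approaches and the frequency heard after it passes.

33.0 Hz approaching; 23.4 Hz receding

Approaching: f₁ = f · v/(v − v_s) = 27.4 × 336/279 ≈ 33.0 Hz.
Receding: f₂ = f · v/(v + v_s) = 27.4 × 336/393 ≈ 23.4 Hz.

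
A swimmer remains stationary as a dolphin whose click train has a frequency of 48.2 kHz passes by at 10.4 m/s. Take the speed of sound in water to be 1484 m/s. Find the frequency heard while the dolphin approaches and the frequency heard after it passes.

Approaching: f₁ = f · v/(v − v_s) = 48.2 × 1484/1473.6 ≈ 48.5 kHz.
Receding: f₂ = f · v/(v + v_s) = 48.2 × 1484/1494.4 ≈ 47.9 kHz.

48.5 kHz approaching; 47.9 kHz receding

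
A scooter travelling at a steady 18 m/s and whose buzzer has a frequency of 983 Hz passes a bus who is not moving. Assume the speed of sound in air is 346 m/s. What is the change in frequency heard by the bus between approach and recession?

Approaching: f₁ = f · v/(v − v_s) = 983 × 346/328 ≈ 1037 Hz.
Receding: f₂ = f · v/(v + v_s) = 983 × 346/364 ≈ 934 Hz.
Drop: f₁ − f₂ = 2f·v·v_s/(v² − v_s²) = 2 × 983 × 346 × 18/(346² − 18²) ≈ 103 Hz.

103 Hz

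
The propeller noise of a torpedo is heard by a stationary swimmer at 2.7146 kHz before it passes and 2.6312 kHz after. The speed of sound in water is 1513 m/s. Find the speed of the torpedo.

f₁/f₂ = (v + v_s)/(v − v_s), so v_s = v · (f₁ − f₂)/(f₁ + f₂).
v_s = 1513 × (2.7146 − 2.6312)/(2.7146 + 2.6312) = 1513 × 0.0834/5.3458 ≈ 23.6 m/s.

23.6 m/s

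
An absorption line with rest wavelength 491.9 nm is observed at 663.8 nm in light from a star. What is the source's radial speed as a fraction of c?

0.291

λ'/λ₀ = 1.3495 > 1 (redshift), so the source is receding.
λ'/λ₀ = √((1 + β)/(1 − β)) for a receding source ⇒ β = (r² − 1)/(r² + 1) with r = λ'/λ₀.
β = (1.8210 − 1)/(1.8210 + 1) ≈ 0.291.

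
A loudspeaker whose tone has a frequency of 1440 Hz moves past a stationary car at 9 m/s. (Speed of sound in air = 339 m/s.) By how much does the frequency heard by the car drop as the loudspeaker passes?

76.5 Hz

Approaching: f₁ = f · v/(v − v_s) = 1440 × 339/330 ≈ 1479.3 Hz.
Receding: f₂ = f · v/(v + v_s) = 1440 × 339/348 ≈ 1402.8 Hz.
Drop: f₁ − f₂ = 2f·v·v_s/(v² − v_s²) = 2 × 1440 × 339 × 9/(339² − 9²) ≈ 76.5 Hz.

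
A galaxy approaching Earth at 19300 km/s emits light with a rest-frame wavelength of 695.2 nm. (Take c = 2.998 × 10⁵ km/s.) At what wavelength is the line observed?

β = v/c = 19300/299800 = 0.0644.
Relativistic Doppler for wavelength: λ' = λ₀ · √((1 − β)/(1 + β)).
λ' = 695.2 × √(0.9356/1.0644) = 695.2 × 0.93757 ≈ 651.8 nm.

651.8 nm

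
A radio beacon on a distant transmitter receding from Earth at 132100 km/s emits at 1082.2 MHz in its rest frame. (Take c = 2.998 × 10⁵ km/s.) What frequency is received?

β = v/c = 132100/299800 = 0.4406.
Relativistic Doppler for frequency: f' = f₀ · √((1 − β)/(1 + β)).
f' = 1082.2 × √(0.5594/1.4406) = 1082.2 × 0.62312 ≈ 674.3 MHz.

674.3 MHz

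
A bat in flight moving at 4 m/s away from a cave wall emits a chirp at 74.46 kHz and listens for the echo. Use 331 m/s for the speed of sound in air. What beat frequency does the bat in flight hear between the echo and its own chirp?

The cave wall receives the sound from a moving source: f₁ = f₀ · v/(v + v_e) = 74.46 × 331/335 ≈ 73.571 kHz.
On the return leg the bat in flight is a moving observer: f₂ = f₁ · (v − v_e)/v = 73.571 × 327/331 ≈ 72.682 kHz.
Equivalently f₂ = f₀ · (v − v_e)/(v + v_e).
Beat against the emitted tone (with f₀ = 74460 Hz): |f₂ − f₀| = 2v_e·f₀/(v + v_e) = 2 × 4 × 74460/335 ≈ 1778 Hz.

1778 Hz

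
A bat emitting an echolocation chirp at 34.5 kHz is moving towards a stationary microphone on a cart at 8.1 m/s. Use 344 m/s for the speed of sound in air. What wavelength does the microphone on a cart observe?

With the source moving toward a stationary observer, f' = f · v/(v − v_s).
f' = 34.5 × 344/(344 − 8.1) ≈ 35.3 kHz.
λ' = v/f' = 344/35331.9 ≈ 9.74 mm.

9.74 mm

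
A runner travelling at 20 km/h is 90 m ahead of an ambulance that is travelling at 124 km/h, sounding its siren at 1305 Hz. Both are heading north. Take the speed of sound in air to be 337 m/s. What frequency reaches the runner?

1430 Hz

124 km/h = 34.44 m/s; 20 km/h = 5.556 m/s.
The runner is ahead, so the ambulance is moving toward it while the runner is moving away from the ambulance.
General Doppler shift: f' = f · (v − v_o)/(v − v_s).
f' = 1305 × (337 − 5.556)/(337 − 34.44) = 1305 × 331.44/302.56 ≈ 1430 Hz.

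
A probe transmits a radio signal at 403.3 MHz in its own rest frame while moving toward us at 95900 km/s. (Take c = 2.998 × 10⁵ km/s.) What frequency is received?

561.8 MHz

β = v/c = 95900/299800 = 0.3199.
Relativistic Doppler for frequency: f' = f₀ · √((1 + β)/(1 − β)).
f' = 403.3 × √(1.3199/0.6801) = 403.3 × 1.39307 ≈ 561.8 MHz.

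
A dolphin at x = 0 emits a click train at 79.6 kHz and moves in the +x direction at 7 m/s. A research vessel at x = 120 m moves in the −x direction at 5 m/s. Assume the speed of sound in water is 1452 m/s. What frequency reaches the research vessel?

80.3 kHz

The observer lies on the +x side, so the source is heading toward the observer and the observer is heading toward the source.
With source approaching and observer approaching, f' = f · (v + v_o)/(v − v_s).
f' = 79.6 × (1452 + 5)/(1452 − 7) = 79.6 × 1457/1445 ≈ 80.3 kHz.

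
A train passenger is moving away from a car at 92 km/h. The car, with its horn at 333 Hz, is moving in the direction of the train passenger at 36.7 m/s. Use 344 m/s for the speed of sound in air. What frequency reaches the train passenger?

92 km/h = 25.56 m/s.
Both move, so f' = f · (v − v_o)/(v − v_s).
f' = 333 × (344 − 25.56)/(344 − 36.7) = 333 × 318.44/307.3 ≈ 345 Hz.

345 Hz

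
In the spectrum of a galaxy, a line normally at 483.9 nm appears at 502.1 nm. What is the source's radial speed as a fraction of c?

λ'/λ₀ = 1.0376 > 1 (redshift), so the source is receding.
λ'/λ₀ = √((1 + β)/(1 − β)) for a receding source ⇒ β = (r² − 1)/(r² + 1) with r = λ'/λ₀.
β = (1.0766 − 1)/(1.0766 + 1) ≈ 0.037.

0.037c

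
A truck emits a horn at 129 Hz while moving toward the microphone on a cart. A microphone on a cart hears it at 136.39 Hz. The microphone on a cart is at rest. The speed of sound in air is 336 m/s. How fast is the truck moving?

f' = f · v/(v − v_s) ⇒ v_s = v · |1 − f/f'|.
v_s = 336 × |1 − 129/136.39| = 336 × 0.05418 ≈ 18.2 m/s.

18.2 m/s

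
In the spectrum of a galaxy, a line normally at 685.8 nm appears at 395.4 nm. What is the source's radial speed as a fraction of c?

λ'/λ₀ = 0.5766 < 1 (blueshift), so the source is approaching.
λ'/λ₀ = √((1 − β)/(1 + β)) for an approaching source ⇒ β = (1 − r²)/(1 + r²) with r = λ'/λ₀.
β = (1 − 0.3324)/(1 + 0.3324) ≈ 0.501.

0.501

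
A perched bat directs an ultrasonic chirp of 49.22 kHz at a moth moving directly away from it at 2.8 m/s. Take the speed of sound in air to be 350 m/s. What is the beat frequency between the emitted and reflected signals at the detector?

781 Hz

The moth first receives the wave as a moving observer: f₁ = f₀ · (v − u)/v = 49.22 × (350 − 2.8)/350 ≈ 48.826 kHz.
On reflection it acts as a source moving away from the stationary detector: f₂ = f₁ · v/(v + u) = 48.826 × 350/352.8 ≈ 48.439 kHz.
Beat frequency (with f₀ = 49220 Hz): |f₂ − f₀| = 2u·f₀/(v + u) = 2 × 2.8 × 49220/352.8 ≈ 781 Hz.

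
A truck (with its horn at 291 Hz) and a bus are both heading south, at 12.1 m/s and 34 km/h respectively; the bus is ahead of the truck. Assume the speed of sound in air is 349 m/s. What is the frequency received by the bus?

293 Hz

34 km/h = 9.444 m/s.
The bus is ahead, so the truck is moving toward it while the bus is moving away from the truck.
With source approaching and observer receding, f' = f · (v − v_o)/(v − v_s).
f' = 291 × (349 − 9.444)/(349 − 12.1) = 291 × 339.56/336.9 ≈ 293 Hz.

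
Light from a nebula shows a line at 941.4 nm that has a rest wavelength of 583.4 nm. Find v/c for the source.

λ'/λ₀ = 1.6136 > 1 (redshift), so the source is receding.
λ'/λ₀ = √((1 + β)/(1 − β)) for a receding source ⇒ β = (r² − 1)/(r² + 1) with r = λ'/λ₀.
β = (2.6038 − 1)/(2.6038 + 1) ≈ 0.445.

0.445c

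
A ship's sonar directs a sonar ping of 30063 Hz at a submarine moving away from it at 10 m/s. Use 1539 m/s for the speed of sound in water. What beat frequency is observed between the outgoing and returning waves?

At the submarine (a moving observer), f₁ = f₀ · (v − u)/v = 30063 × 1529/1539 ≈ 29868 Hz.
On reflection it acts as a source moving away from the stationary detector: f₂ = f₁ · v/(v + u) = 29868 × 1539/1549 ≈ 29675 Hz.
Beat frequency: |f₂ − f₀| = 2u·f₀/(v + u) = 2 × 10 × 30063/1549 ≈ 388 Hz.

388 Hz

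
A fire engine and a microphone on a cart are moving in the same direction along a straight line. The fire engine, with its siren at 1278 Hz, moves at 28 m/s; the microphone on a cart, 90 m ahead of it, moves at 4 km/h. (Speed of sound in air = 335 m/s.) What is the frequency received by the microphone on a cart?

1390 Hz

4 km/h = 1.111 m/s.
The microphone on a cart is ahead, so the fire engine is moving toward it while the microphone on a cart is moving away from the fire engine.
General Doppler shift: f' = f · (v − v_o)/(v − v_s).
f' = 1278 × (335 − 1.111)/(335 − 28) = 1278 × 333.89/307 ≈ 1390 Hz.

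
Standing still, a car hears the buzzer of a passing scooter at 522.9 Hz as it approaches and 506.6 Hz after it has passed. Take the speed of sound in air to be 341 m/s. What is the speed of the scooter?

5.4 m/s

f₁/f₂ = (v + v_s)/(v − v_s), so v_s = v · (f₁ − f₂)/(f₁ + f₂).
v_s = 341 × (522.9 − 506.6)/(522.9 + 506.6) = 341 × 16.3/1029.5 ≈ 5.4 m/s.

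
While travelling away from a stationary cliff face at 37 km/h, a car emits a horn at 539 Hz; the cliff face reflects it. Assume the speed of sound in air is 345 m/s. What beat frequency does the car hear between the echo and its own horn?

31.2 Hz

37 km/h = 10.28 m/s.
The cliff face receives the sound from a moving source: f₁ = f₀ · v/(v + v_e) = 539 × 345/355.28 ≈ 523.4 Hz.
On the return leg the car is a moving observer: f₂ = f₁ · (v − v_e)/v = 523.4 × 334.72/345 ≈ 507.8 Hz.
Beat against the emitted tone: |f₂ − f₀| = 2v_e·f₀/(v + v_e) = 2 × 10.28 × 539/355.28 ≈ 31.2 Hz.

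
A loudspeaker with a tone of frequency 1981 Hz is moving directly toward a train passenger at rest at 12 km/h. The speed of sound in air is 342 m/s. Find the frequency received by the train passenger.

12 km/h = 3.333 m/s.
With the source moving toward a stationary observer, f' = f · v/(v − v_s).
f' = 1981 × 342/(342 − 3.333) = 1981 × 342/338.7 ≈ 2000 Hz.

2000 Hz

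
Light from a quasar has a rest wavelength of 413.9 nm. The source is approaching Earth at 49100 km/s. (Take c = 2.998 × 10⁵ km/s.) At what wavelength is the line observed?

β = v/c = 49100/299800 = 0.1638.
Relativistic Doppler for wavelength: λ' = λ₀ · √((1 − β)/(1 + β)).
λ' = 413.9 × √(0.8362/1.1638) = 413.9 × 0.84767 ≈ 350.9 nm.

350.9 nm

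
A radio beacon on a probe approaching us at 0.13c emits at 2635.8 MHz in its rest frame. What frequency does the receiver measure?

3003.9 MHz

Relativistic Doppler for frequency: f' = f₀ · √((1 + β)/(1 − β)).
f' = 2635.8 × √(1.1300/0.8700) = 2635.8 × 1.13967 ≈ 3003.9 MHz.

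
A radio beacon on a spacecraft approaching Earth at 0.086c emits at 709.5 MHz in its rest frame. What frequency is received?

773.4 MHz

Relativistic Doppler for frequency: f' = f₀ · √((1 + β)/(1 − β)).
f' = 709.5 × √(1.0860/0.9140) = 709.5 × 1.09004 ≈ 773.4 MHz.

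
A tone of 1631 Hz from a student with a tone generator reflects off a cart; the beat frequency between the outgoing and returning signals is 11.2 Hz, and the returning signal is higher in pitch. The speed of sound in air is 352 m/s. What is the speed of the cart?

1.20 m/s

Double Doppler shift off a moving reflector: f₂ = f₀ · (v + u)/(v − u) (u > 0 toward emitter).
Returning signal is higher, so f₂ = f₀ + Δf = 1631 + 11.2 = 1642.2 Hz.
Rearranging, u = v · (f₂ − f₀)/(f₂ + f₀) = 352 × 11.2/3273.2 ≈ 1.20 m/s.
So the cart is moving at 1.20 m/s toward the emitter.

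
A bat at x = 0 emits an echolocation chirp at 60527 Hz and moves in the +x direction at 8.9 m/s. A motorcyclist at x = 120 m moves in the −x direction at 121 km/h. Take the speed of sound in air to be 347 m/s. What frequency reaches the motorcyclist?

121 km/h = 33.61 m/s.
The observer lies on the +x side, so the source is heading toward the observer and the observer is heading toward the source.
Both move, so f' = f · (v + v_o)/(v − v_s).
f' = 60527 × (347 + 33.61)/(347 − 8.9) = 60527 × 380.61/338.1 ≈ 68137 Hz.

68137 Hz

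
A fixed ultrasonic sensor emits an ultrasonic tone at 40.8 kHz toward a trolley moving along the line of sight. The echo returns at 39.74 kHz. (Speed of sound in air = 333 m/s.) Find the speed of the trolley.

4.4 m/s

Double Doppler shift off a moving reflector: f₂ = f₀ · (v + u)/(v − u) (u > 0 toward emitter).
Rearranging, u = v · (f₂ − f₀)/(f₂ + f₀) = 333 × -1.06/80.54 ≈ -4.4 m/s.
So the trolley is moving at 4.4 m/s away from the emitter.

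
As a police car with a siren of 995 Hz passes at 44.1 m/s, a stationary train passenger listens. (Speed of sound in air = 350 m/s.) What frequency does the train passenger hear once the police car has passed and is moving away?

Receding: f₂ = f · v/(v + v_s) = 995 × 350/394.1 ≈ 884 Hz.

884 Hz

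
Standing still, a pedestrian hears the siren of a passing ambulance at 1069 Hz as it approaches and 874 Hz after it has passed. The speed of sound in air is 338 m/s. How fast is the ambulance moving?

34 m/s

f₁/f₂ = (v + v_s)/(v − v_s), so v_s = v · (f₁ − f₂)/(f₁ + f₂).
v_s = 338 × (1069 − 874)/(1069 + 874) = 338 × 195/1943 ≈ 34 m/s.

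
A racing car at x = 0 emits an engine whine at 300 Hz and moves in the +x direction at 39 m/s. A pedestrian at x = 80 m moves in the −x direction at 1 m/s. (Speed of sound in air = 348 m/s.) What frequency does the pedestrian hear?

The observer lies on the +x side, so the source is heading toward the observer and the observer is heading toward the source.
Both move, so f' = f · (v + v_o)/(v − v_s).
f' = 300 × (348 + 1)/(348 − 39) = 300 × 349/309 ≈ 339 Hz.

339 Hz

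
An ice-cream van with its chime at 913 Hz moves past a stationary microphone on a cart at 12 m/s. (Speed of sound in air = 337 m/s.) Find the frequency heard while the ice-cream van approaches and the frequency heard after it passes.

947 Hz approaching; 882 Hz receding

Approaching: f₁ = f · v/(v − v_s) = 913 × 337/325 ≈ 947 Hz.
Receding: f₂ = f · v/(v + v_s) = 913 × 337/349 ≈ 882 Hz.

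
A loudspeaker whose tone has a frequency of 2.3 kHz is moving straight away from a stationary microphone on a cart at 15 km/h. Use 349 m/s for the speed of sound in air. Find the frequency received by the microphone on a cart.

15 km/h = 4.167 m/s.
With the source moving away from a stationary observer, f' = f · v/(v + v_s).
f' = 2.3 × 349/(349 + 4.167) = 2.3 × 349/353.2 ≈ 2.27 kHz.

2.27 kHz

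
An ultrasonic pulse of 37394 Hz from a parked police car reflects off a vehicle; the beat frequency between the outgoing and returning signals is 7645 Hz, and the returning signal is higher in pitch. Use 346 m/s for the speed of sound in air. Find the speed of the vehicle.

Double Doppler shift off a moving reflector: f₂ = f₀ · (v + u)/(v − u) (u > 0 toward emitter).
Returning signal is higher, so f₂ = f₀ + Δf = 37394 + 7645 = 45039 Hz.
Rearranging, u = v · (f₂ − f₀)/(f₂ + f₀) = 346 × 7645/82433 ≈ 32 m/s.
So the vehicle is moving at 32 m/s toward the emitter.

32 m/s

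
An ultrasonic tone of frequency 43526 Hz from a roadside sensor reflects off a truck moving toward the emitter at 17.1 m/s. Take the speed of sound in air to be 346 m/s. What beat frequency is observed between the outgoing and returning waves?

At the truck (a moving observer), f₁ = f₀ · (v + u)/v = 43526 × 363.1/346 ≈ 45677 Hz.
On reflection it acts as a source moving toward the stationary detector: f₂ = f₁ · v/(v − u) = 45677 × 346/328.9 ≈ 48052 Hz.
Beat frequency: |f₂ − f₀| = 2u·f₀/(v − u) = 2 × 17.1 × 43526/328.9 ≈ 4526 Hz.

4526 Hz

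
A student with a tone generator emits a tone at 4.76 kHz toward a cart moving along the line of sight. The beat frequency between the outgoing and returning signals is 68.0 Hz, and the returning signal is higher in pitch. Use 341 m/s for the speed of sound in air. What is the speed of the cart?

Double Doppler shift off a moving reflector: f₂ = f₀ · (v + u)/(v − u) (u > 0 toward emitter).
Returning signal is higher, so f₂ = f₀ + Δf = 4760 + 68 = 4828 Hz.
Rearranging, u = v · (f₂ − f₀)/(f₂ + f₀) = 341 × 68/9588 ≈ 2.42 m/s.
So the cart is moving at 2.42 m/s toward the emitter.

2.42 m/s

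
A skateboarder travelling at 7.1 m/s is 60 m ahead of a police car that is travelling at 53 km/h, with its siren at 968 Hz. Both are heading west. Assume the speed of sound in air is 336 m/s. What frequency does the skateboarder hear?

53 km/h = 14.72 m/s.
The skateboarder is ahead, so the police car is moving toward it while the skateboarder is moving away from the police car.
With source approaching and observer receding, f' = f · (v − v_o)/(v − v_s).
f' = 968 × (336 − 7.1)/(336 − 14.72) = 968 × 328.9/321.28 ≈ 991 Hz.

991 Hz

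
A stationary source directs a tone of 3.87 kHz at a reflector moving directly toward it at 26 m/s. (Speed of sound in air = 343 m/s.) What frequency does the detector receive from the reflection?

4.50 kHz

At the reflector (a moving observer), f₁ = f₀ · (v + u)/v = 3.87 × 369/343 ≈ 4.16 kHz.
On reflection it acts as a source moving toward the stationary detector: f₂ = f₁ · v/(v − u) = 4.16 × 343/317 ≈ 4.50 kHz.
Equivalently f₂ = f₀ · (v + u)/(v − u).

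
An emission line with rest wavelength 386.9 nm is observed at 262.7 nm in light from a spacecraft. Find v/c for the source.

λ'/λ₀ = 0.6790 < 1 (blueshift), so the source is approaching.
λ'/λ₀ = √((1 − β)/(1 + β)) for an approaching source ⇒ β = (1 − r²)/(1 + r²) with r = λ'/λ₀.
β = (1 − 0.4610)/(1 + 0.4610) ≈ 0.369.

0.369c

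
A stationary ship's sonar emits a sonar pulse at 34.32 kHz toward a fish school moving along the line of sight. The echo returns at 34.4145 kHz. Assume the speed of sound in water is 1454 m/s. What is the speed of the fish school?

Double Doppler shift off a moving reflector: f₂ = f₀ · (v + u)/(v − u) (u > 0 toward emitter).
Rearranging, u = v · (f₂ − f₀)/(f₂ + f₀) = 1454 × 0.0945/68.7345 ≈ 2.00 m/s.
So the fish school is moving at 2.00 m/s toward the emitter.

2.00 m/s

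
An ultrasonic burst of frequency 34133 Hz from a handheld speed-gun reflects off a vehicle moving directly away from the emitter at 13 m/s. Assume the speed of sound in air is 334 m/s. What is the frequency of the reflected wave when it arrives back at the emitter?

31575 Hz

At the vehicle (a moving observer), f₁ = f₀ · (v − u)/v = 34133 × 321/334 ≈ 32804 Hz.
On reflection it acts as a source moving away from the stationary detector: f₂ = f₁ · v/(v + u) = 32804 × 334/347 ≈ 31575 Hz.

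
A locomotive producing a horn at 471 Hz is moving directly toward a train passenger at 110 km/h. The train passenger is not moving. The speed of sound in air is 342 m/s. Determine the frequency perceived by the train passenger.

517 Hz

110 km/h = 30.56 m/s.
Moving source, stationary observer: f' = f · v/(v − v_s) since the source is approaching.
f' = 471 × 342/(342 − 30.56) = 471 × 342/311.4 ≈ 517 Hz.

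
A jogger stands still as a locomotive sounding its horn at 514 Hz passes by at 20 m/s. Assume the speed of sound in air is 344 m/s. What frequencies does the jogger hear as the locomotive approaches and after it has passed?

Approaching: f₁ = f · v/(v − v_s) = 514 × 344/324 ≈ 546 Hz.
Receding: f₂ = f · v/(v + v_s) = 514 × 344/364 ≈ 486 Hz.

546 Hz approaching; 486 Hz receding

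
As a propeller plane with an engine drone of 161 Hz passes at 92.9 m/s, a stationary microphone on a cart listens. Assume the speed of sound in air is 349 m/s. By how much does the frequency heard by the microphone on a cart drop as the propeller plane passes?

92.2 Hz

Approaching: f₁ = f · v/(v − v_s) = 161 × 349/256.1 ≈ 219.4 Hz.
Receding: f₂ = f · v/(v + v_s) = 161 × 349/441.9 ≈ 127.2 Hz.
Drop: f₁ − f₂ = 2f·v·v_s/(v² − v_s²) = 2 × 161 × 349 × 92.9/(349² − 92.9²) ≈ 92.2 Hz.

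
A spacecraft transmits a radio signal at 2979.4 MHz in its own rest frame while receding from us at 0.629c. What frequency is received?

1421.9 MHz

Relativistic Doppler for frequency: f' = f₀ · √((1 − β)/(1 + β)).
f' = 2979.4 × √(0.3710/1.6290) = 2979.4 × 0.47723 ≈ 1421.9 MHz.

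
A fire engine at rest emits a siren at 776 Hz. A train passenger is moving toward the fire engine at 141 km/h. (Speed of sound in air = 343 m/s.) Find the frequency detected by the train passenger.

865 Hz

141 km/h = 39.17 m/s.
Moving observer, stationary source: f' = f · (v + v_o)/v.
f' = 776 × (343 + 39.17)/343 = 776 × 382.17/343 ≈ 865 Hz.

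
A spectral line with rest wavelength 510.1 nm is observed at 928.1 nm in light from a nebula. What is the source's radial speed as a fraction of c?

0.536

λ'/λ₀ = 1.8194 > 1 (redshift), so the source is receding.
λ'/λ₀ = √((1 + β)/(1 − β)) for a receding source ⇒ β = (r² − 1)/(r² + 1) with r = λ'/λ₀.
β = (3.3104 − 1)/(3.3104 + 1) ≈ 0.536.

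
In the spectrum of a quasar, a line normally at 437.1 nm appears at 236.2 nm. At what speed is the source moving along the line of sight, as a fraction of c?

λ'/λ₀ = 0.5404 < 1 (blueshift), so the source is approaching.
λ'/λ₀ = √((1 − β)/(1 + β)) for an approaching source ⇒ β = (1 − r²)/(1 + r²) with r = λ'/λ₀.
β = (1 − 0.2920)/(1 + 0.2920) ≈ 0.548.

0.548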